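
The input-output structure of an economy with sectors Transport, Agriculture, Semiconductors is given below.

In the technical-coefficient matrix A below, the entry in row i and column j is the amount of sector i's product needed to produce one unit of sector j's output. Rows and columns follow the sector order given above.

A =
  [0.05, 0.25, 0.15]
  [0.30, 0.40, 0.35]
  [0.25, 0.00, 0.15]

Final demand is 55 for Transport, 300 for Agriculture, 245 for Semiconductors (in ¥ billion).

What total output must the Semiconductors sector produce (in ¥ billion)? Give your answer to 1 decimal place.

x_S = 394.0

I − A =
  [   0.95    -0.25    -0.15]
  [  -0.30     0.60    -0.35]
  [  -0.25     0.00     0.85]
Cofactors of I−A, C_ij = (−1)^(i+j)·(minor ij) (rows/columns in the sector order above):
  C_11 = (0.60)(0.85) − (-0.35)(0.00) = 0.5100
  C_12 = −[(-0.30)(0.85) − (-0.35)(-0.25)] = 0.3425
  C_13 = (-0.30)(0.00) − (0.60)(-0.25) = 0.1500
  C_21 = −[(-0.25)(0.85) − (-0.15)(0.00)] = 0.2125
  C_22 = (0.95)(0.85) − (-0.15)(-0.25) = 0.7700
  C_23 = −[(0.95)(0.00) − (-0.25)(-0.25)] = 0.0625
  C_31 = (-0.25)(-0.35) − (-0.15)(0.60) = 0.1775
  C_32 = −[(0.95)(-0.35) − (-0.15)(-0.30)] = 0.3775
  C_33 = (0.95)(0.60) − (-0.25)(-0.30) = 0.4950
det(I−A) = Σ_j (I−A)_1j·C_1j = (0.95)(0.5100) + (-0.25)(0.3425) + (-0.15)(0.1500) = 0.376375
adj(I−A) = Cᵀ =
  [ 0.5100   0.2125   0.1775]
  [ 0.3425   0.7700   0.3775]
  [ 0.1500   0.0625   0.4950]
(I − A)⁻¹ = adj(I−A) / det(I−A) ≈
  [   1.3550     0.5646     0.4716]
  [   0.9100     2.0458     1.0030]
  [   0.3985     0.1661     1.3152]
x = (I − A)⁻¹ d = adj(I−A)·d / det(I−A), with det(I−A) = 0.376375:
  x_T = (0.5100·55 + 0.2125·300 + 0.1775·245) / 0.376375 = 135.2875 / 0.376375 ≈ 359.4
  x_A = (0.3425·55 + 0.7700·300 + 0.3775·245) / 0.376375 = 342.325 / 0.376375 ≈ 909.5
  x_S = (0.1500·55 + 0.0625·300 + 0.4950·245) / 0.376375 = 148.275 / 0.376375 ≈ 394.0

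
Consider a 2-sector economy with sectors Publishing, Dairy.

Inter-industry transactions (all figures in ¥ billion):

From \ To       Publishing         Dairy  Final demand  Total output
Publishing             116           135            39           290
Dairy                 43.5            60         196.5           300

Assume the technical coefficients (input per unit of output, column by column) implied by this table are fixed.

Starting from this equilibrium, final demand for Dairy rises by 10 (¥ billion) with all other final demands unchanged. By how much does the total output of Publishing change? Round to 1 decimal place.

Δx_1 = 10.9

Technical coefficients a_ij = z_ij / X_j:
  a_11 = 116/290 = 0.40, a_21 = 43.5/290 = 0.15
  a_12 = 135/300 = 0.45, a_22 = 60/300 = 0.20
I − A =
  [   0.60    -0.45]
  [  -0.15     0.80]
det(I−A) = (0.60)(0.80) − (-0.45)(-0.15) = 0.4125
adj(I−A) = [[0.80, 0.45], [0.15, 0.60]]
(I − A)⁻¹ = adj(I−A) / det(I−A) ≈
  [   1.9394     1.0909]
  [   0.3636     1.4545]
Δx = (I − A)⁻¹ Δd with Δd having +10 in the Dairy component and 0 elsewhere.
So Δx_1 = L_12 · (+10), where L_12 = adj(I−A)_12 / det(I−A) = 0.45 / 0.4125.
Δx_1 = 0.45 × (+10) / 0.4125 = 4.50 / 0.4125 ≈ 10.9.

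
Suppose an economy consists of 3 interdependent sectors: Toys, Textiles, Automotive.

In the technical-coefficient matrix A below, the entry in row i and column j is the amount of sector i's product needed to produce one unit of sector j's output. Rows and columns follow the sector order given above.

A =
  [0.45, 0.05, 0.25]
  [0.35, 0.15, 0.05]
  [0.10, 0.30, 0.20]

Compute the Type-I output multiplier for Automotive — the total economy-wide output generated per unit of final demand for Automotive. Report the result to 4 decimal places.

m_3 = 2.5658

I − A =
  [   0.55    -0.05    -0.25]
  [  -0.35     0.85    -0.05]
  [  -0.10    -0.30     0.80]
Cofactors of I−A, C_ij = (−1)^(i+j)·(minor ij) (rows/columns in the sector order above):
  C_11 = (0.85)(0.80) − (-0.05)(-0.30) = 0.6650
  C_12 = −[(-0.35)(0.80) − (-0.05)(-0.10)] = 0.2850
  C_13 = (-0.35)(-0.30) − (0.85)(-0.10) = 0.1900
  C_21 = −[(-0.05)(0.80) − (-0.25)(-0.30)] = 0.1150
  C_22 = (0.55)(0.80) − (-0.25)(-0.10) = 0.4150
  C_23 = −[(0.55)(-0.30) − (-0.05)(-0.10)] = 0.1700
  C_31 = (-0.05)(-0.05) − (-0.25)(0.85) = 0.2150
  C_32 = −[(0.55)(-0.05) − (-0.25)(-0.35)] = 0.1150
  C_33 = (0.55)(0.85) − (-0.05)(-0.35) = 0.4500
det(I−A) = Σ_j (I−A)_1j·C_1j = (0.55)(0.6650) + (-0.05)(0.2850) + (-0.25)(0.1900) = 0.3040
adj(I−A) = Cᵀ =
  [ 0.6650   0.1150   0.2150]
  [ 0.2850   0.4150   0.1150]
  [ 0.1900   0.1700   0.4500]
(I − A)⁻¹ = adj(I−A) / det(I−A) ≈
  [   2.18750     0.37829     0.70724]
  [   0.93750     1.36513     0.37829]
  [   0.62500     0.55921     1.48026]
The output multiplier for sector j is the column-j sum of the Leontief inverse (I − A)⁻¹ = adj(I−A) / det(I−A).
Column 3 of adj(I−A): (0.2150, 0.1150, 0.4500); det(I−A) = 0.3040.
m_3 = (0.2150 + 0.1150 + 0.4500) / 0.3040 = 0.78 / 0.3040 ≈ 2.5658.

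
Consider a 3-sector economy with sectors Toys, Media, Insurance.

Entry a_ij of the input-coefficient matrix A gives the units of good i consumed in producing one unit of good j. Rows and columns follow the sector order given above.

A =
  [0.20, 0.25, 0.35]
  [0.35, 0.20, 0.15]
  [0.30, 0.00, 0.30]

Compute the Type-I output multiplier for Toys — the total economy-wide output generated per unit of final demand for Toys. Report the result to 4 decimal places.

I − A =
  [   0.80    -0.25    -0.35]
  [  -0.35     0.80    -0.15]
  [  -0.30     0.00     0.70]
Cofactors of I−A, C_ij = (−1)^(i+j)·(minor ij) (rows/columns in the sector order above):
  C_11 = (0.80)(0.70) − (-0.15)(0.00) = 0.5600
  C_12 = −[(-0.35)(0.70) − (-0.15)(-0.30)] = 0.2900
  C_13 = (-0.35)(0.00) − (0.80)(-0.30) = 0.2400
  C_21 = −[(-0.25)(0.70) − (-0.35)(0.00)] = 0.1750
  C_22 = (0.80)(0.70) − (-0.35)(-0.30) = 0.4550
  C_23 = −[(0.80)(0.00) − (-0.25)(-0.30)] = 0.0750
  C_31 = (-0.25)(-0.15) − (-0.35)(0.80) = 0.3175
  C_32 = −[(0.80)(-0.15) − (-0.35)(-0.35)] = 0.2425
  C_33 = (0.80)(0.80) − (-0.25)(-0.35) = 0.5525
det(I−A) = Σ_j (I−A)_1j·C_1j = (0.80)(0.5600) + (-0.25)(0.2900) + (-0.35)(0.2400) = 0.2915
adj(I−A) = Cᵀ =
  [ 0.5600   0.1750   0.3175]
  [ 0.2900   0.4550   0.2425]
  [ 0.2400   0.0750   0.5525]
(I − A)⁻¹ = adj(I−A) / det(I−A) ≈
  [   1.92110     0.60034     1.08919]
  [   0.99485     1.56089     0.83190]
  [   0.82333     0.25729     1.89537]
The output multiplier for sector j is the column-j sum of the Leontief inverse (I − A)⁻¹ = adj(I−A) / det(I−A).
Column T of adj(I−A): (0.5600, 0.2900, 0.2400); det(I−A) = 0.2915.
m_T = (0.5600 + 0.2900 + 0.2400) / 0.2915 = 1.09 / 0.2915 ≈ 3.7393.

m_T = 3.7393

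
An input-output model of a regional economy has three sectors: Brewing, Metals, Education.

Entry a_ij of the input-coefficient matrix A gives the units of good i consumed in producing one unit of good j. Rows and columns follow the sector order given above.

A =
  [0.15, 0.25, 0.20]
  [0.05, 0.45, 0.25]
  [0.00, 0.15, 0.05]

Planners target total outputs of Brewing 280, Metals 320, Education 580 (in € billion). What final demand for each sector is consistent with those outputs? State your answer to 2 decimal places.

d_1 = 42.00, d_2 = 17.00, d_3 = 503.00

I − A =
  [   0.85    -0.25    -0.20]
  [  -0.05     0.55    -0.25]
  [   0.00    -0.15     0.95]
d = (I − A) x:
  d_1 = (+0.85)·280 + (-0.25)·320 + (-0.20)·580 = 42.00
  d_2 = (-0.05)·280 + (+0.55)·320 + (-0.25)·580 = 17.00
  d_3 = (+0.00)·280 + (-0.15)·320 + (+0.95)·580 = 503.00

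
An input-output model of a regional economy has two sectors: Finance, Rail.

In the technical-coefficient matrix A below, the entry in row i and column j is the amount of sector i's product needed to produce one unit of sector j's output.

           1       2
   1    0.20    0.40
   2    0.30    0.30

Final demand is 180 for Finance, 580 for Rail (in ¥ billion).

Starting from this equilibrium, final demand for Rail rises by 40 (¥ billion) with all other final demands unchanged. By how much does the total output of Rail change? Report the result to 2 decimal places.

I − A =
  [   0.80    -0.40]
  [  -0.30     0.70]
det(I−A) = (0.80)(0.70) − (-0.40)(-0.30) = 0.4400
adj(I−A) = [[0.70, 0.40], [0.30, 0.80]]
(I − A)⁻¹ = adj(I−A) / det(I−A) ≈
  [   1.5909     0.9091]
  [   0.6818     1.8182]
Δx = (I − A)⁻¹ Δd with Δd having +40 in the Rail component and 0 elsewhere.
So Δx_2 = L_22 · (+40), where L_22 = adj(I−A)_22 / det(I−A) = 0.80 / 0.4400.
Δx_2 = 0.80 × (+40) / 0.4400 = 32.00 / 0.4400 ≈ 72.73.

Δx_2 = 72.73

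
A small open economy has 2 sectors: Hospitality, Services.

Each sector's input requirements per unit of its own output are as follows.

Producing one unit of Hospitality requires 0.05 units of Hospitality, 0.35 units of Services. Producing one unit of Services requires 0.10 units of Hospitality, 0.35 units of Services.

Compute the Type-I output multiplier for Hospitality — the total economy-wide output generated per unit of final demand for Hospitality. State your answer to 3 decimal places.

I − A =
  [   0.95    -0.10]
  [  -0.35     0.65]
det(I−A) = (0.95)(0.65) − (-0.10)(-0.35) = 0.5825
adj(I−A) = [[0.65, 0.10], [0.35, 0.95]]
(I − A)⁻¹ = adj(I−A) / det(I−A) ≈
  [   1.1159     0.1717]
  [   0.6009     1.6309]
The output multiplier for sector j is the column-j sum of the Leontief inverse (I − A)⁻¹ = adj(I−A) / det(I−A).
Column 1 of adj(I−A): (0.65, 0.35); det(I−A) = 0.5825.
m_1 = (0.65 + 0.35) / 0.5825 = 1.00 / 0.5825 ≈ 1.717.

m_1 = 1.717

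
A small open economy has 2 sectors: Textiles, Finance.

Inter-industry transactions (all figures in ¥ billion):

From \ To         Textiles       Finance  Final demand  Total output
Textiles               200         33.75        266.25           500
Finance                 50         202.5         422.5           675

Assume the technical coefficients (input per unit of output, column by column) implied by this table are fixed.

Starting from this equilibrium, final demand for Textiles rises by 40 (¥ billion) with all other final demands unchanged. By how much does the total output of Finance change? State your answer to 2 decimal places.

Δx_F = 9.64

Technical coefficients a_ij = z_ij / X_j:
  a_TT = 200/500 = 0.40, a_FT = 50/500 = 0.10
  a_TF = 33.75/675 = 0.05, a_FF = 202.5/675 = 0.30
I − A =
  [   0.60    -0.05]
  [  -0.10     0.70]
det(I−A) = (0.60)(0.70) − (-0.05)(-0.10) = 0.4150
adj(I−A) = [[0.70, 0.05], [0.10, 0.60]]
(I − A)⁻¹ = adj(I−A) / det(I−A) ≈
  [   1.6867     0.1205]
  [   0.2410     1.4458]
Δx = (I − A)⁻¹ Δd with Δd having +40 in the Textiles component and 0 elsewhere.
So Δx_F = L_FT · (+40), where L_FT = adj(I−A)_FT / det(I−A) = 0.10 / 0.4150.
Δx_F = 0.10 × (+40) / 0.4150 = 4.00 / 0.4150 ≈ 9.64.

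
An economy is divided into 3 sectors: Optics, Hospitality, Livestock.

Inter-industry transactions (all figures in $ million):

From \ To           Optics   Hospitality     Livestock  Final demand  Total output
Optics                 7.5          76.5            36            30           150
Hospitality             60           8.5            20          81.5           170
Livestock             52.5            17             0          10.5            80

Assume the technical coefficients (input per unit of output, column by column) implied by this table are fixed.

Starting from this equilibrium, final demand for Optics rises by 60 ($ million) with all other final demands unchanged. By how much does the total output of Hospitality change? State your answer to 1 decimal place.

Δx_2 = 59.5

Technical coefficients a_ij = z_ij / X_j:
  a_11 = 7.5/150 = 0.05, a_21 = 60/150 = 0.40, a_31 = 52.5/150 = 0.35
  a_12 = 76.5/170 = 0.45, a_22 = 8.5/170 = 0.05, a_32 = 17/170 = 0.10
  a_13 = 36/80 = 0.45, a_23 = 20/80 = 0.25, a_33 = 0/80 = 0.00
I − A =
  [   0.95    -0.45    -0.45]
  [  -0.40     0.95    -0.25]
  [  -0.35    -0.10     1.00]
Cofactors of I−A, C_ij = (−1)^(i+j)·(minor ij) (rows/columns in the sector order above):
  C_11 = (0.95)(1.00) − (-0.25)(-0.10) = 0.9250
  C_12 = −[(-0.40)(1.00) − (-0.25)(-0.35)] = 0.4875
  C_13 = (-0.40)(-0.10) − (0.95)(-0.35) = 0.3725
  C_21 = −[(-0.45)(1.00) − (-0.45)(-0.10)] = 0.4950
  C_22 = (0.95)(1.00) − (-0.45)(-0.35) = 0.7925
  C_23 = −[(0.95)(-0.10) − (-0.45)(-0.35)] = 0.2525
  C_31 = (-0.45)(-0.25) − (-0.45)(0.95) = 0.5400
  C_32 = −[(0.95)(-0.25) − (-0.45)(-0.40)] = 0.4175
  C_33 = (0.95)(0.95) − (-0.45)(-0.40) = 0.7225
det(I−A) = Σ_j (I−A)_1j·C_1j = (0.95)(0.9250) + (-0.45)(0.4875) + (-0.45)(0.3725) = 0.49175
adj(I−A) = Cᵀ =
  [ 0.9250   0.4950   0.5400]
  [ 0.4875   0.7925   0.4175]
  [ 0.3725   0.2525   0.7225]
(I − A)⁻¹ = adj(I−A) / det(I−A) ≈
  [   1.8810     1.0066     1.0981]
  [   0.9914     1.6116     0.8490]
  [   0.7575     0.5135     1.4692]
Δx = (I − A)⁻¹ Δd with Δd having +60 in the Optics component and 0 elsewhere.
So Δx_2 = L_21 · (+60), where L_21 = adj(I−A)_21 / det(I−A) = 0.4875 / 0.49175.
Δx_2 = 0.4875 × (+60) / 0.49175 = 29.25 / 0.49175 ≈ 59.5.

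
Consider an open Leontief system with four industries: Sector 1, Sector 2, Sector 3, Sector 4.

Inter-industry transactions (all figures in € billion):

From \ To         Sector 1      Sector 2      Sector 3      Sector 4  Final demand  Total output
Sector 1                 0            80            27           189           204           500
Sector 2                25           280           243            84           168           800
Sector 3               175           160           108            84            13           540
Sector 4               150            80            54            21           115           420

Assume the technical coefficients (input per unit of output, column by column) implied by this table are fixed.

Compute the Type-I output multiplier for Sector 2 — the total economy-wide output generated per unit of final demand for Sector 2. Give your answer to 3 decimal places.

Technical coefficients a_ij = z_ij / X_j:
  a_11 = 0/500 = 0.00, a_21 = 25/500 = 0.05, a_31 = 175/500 = 0.35, a_41 = 150/500 = 0.30
  a_12 = 80/800 = 0.10, a_22 = 280/800 = 0.35, a_32 = 160/800 = 0.20, a_42 = 80/800 = 0.10
  a_13 = 27/540 = 0.05, a_23 = 243/540 = 0.45, a_33 = 108/540 = 0.20, a_43 = 54/540 = 0.10
  a_14 = 189/420 = 0.45, a_24 = 84/420 = 0.20, a_34 = 84/420 = 0.20, a_44 = 21/420 = 0.05
I − A =
  [   1.00    -0.10    -0.05    -0.45]
  [  -0.05     0.65    -0.45    -0.20]
  [  -0.35    -0.20     0.80    -0.20]
  [  -0.30    -0.10    -0.10     0.95]
Compute the cofactors C_ij = (−1)^(i+j)·(3×3 minor ij) of I−A; the adjugate is their transpose:
adj(I−A) = Cᵀ =
  [ 0.366500   0.129500   0.124125   0.227000]
  [ 0.268625   0.596625   0.394375   0.335875]
  [ 0.270625   0.238000   0.496750   0.282875]
  [ 0.172500   0.128750   0.133000   0.398375]
det(I−A) = Σ_j (I−A)_1j·C_1j = (1.00)(0.366500) + (-0.10)(0.268625) + (-0.05)(0.270625) + (-0.45)(0.172500) = 0.24848125
(I − A)⁻¹ = adj(I−A) / det(I−A) ≈
  [   1.4750     0.5212     0.4995     0.9135]
  [   1.0811     2.4011     1.5871     1.3517]
  [   1.0891     0.9578     1.9991     1.1384]
  [   0.6942     0.5181     0.5353     1.6032]
The output multiplier for sector j is the column-j sum of the Leontief inverse (I − A)⁻¹ = adj(I−A) / det(I−A).
Column 2 of adj(I−A): (0.129500, 0.596625, 0.238000, 0.128750); det(I−A) = 0.24848125.
m_2 = (0.129500 + 0.596625 + 0.238000 + 0.128750) / 0.24848125 = 1.092875 / 0.24848125 ≈ 4.398.

m_2 = 4.398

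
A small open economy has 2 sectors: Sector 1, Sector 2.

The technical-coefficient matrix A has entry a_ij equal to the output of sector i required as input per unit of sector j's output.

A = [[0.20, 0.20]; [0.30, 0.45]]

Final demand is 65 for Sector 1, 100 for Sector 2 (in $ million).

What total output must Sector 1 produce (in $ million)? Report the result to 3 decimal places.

x_1 = 146.711

I − A =
  [   0.80    -0.20]
  [  -0.30     0.55]
det(I−A) = (0.80)(0.55) − (-0.20)(-0.30) = 0.3800
adj(I−A) = [[0.55, 0.20], [0.30, 0.80]]
(I − A)⁻¹ = adj(I−A) / det(I−A) ≈
  [   1.4474     0.5263]
  [   0.7895     2.1053]
x = (I − A)⁻¹ d = adj(I−A)·d / det(I−A), with det(I−A) = 0.3800:
  x_1 = (0.55·65 + 0.20·100) / 0.3800 = 55.75 / 0.3800 ≈ 146.711
  x_2 = (0.30·65 + 0.80·100) / 0.3800 = 99.50 / 0.3800 ≈ 261.842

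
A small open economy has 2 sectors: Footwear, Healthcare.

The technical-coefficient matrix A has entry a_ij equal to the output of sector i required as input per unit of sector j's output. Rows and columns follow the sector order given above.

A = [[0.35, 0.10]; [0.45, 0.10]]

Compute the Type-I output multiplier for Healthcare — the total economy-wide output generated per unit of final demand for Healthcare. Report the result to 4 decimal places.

I − A =
  [   0.65    -0.10]
  [  -0.45     0.90]
det(I−A) = (0.65)(0.90) − (-0.10)(-0.45) = 0.5400
adj(I−A) = [[0.90, 0.10], [0.45, 0.65]]
(I − A)⁻¹ = adj(I−A) / det(I−A) ≈
  [   1.66667     0.18519]
  [   0.83333     1.20370]
The output multiplier for sector j is the column-j sum of the Leontief inverse (I − A)⁻¹ = adj(I−A) / det(I−A).
Column 2 of adj(I−A): (0.10, 0.65); det(I−A) = 0.5400.
m_2 = (0.10 + 0.65) / 0.5400 = 0.75 / 0.5400 ≈ 1.3889.

m_2 = 1.3889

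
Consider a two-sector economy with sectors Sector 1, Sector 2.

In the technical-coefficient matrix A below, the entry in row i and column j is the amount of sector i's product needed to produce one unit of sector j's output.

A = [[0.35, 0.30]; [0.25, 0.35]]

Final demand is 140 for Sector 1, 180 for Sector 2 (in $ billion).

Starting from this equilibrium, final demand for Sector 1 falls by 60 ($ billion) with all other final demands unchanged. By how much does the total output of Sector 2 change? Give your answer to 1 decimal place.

I − A =
  [   0.65    -0.30]
  [  -0.25     0.65]
det(I−A) = (0.65)(0.65) − (-0.30)(-0.25) = 0.3475
adj(I−A) = [[0.65, 0.30], [0.25, 0.65]]
(I − A)⁻¹ = adj(I−A) / det(I−A) ≈
  [   1.8705     0.8633]
  [   0.7194     1.8705]
Δx = (I − A)⁻¹ Δd with Δd having -60 in the Sector 1 component and 0 elsewhere.
So Δx_2 = L_21 · (-60), where L_21 = adj(I−A)_21 / det(I−A) = 0.25 / 0.3475.
Δx_2 = 0.25 × (-60) / 0.3475 = -15.00 / 0.3475 ≈ -43.2.

Δx_2 = -43.2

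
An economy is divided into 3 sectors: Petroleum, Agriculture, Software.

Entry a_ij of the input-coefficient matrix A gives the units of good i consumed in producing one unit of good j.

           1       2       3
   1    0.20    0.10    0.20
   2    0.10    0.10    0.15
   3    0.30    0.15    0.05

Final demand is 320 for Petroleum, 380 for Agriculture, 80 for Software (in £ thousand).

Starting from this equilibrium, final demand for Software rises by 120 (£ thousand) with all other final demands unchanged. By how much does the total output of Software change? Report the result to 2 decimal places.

Δx_3 = 143.19

I − A =
  [   0.80    -0.10    -0.20]
  [  -0.10     0.90    -0.15]
  [  -0.30    -0.15     0.95]
Cofactors of I−A, C_ij = (−1)^(i+j)·(minor ij) (rows/columns in the sector order above):
  C_11 = (0.90)(0.95) − (-0.15)(-0.15) = 0.8325
  C_12 = −[(-0.10)(0.95) − (-0.15)(-0.30)] = 0.1400
  C_13 = (-0.10)(-0.15) − (0.90)(-0.30) = 0.2850
  C_21 = −[(-0.10)(0.95) − (-0.20)(-0.15)] = 0.1250
  C_22 = (0.80)(0.95) − (-0.20)(-0.30) = 0.7000
  C_23 = −[(0.80)(-0.15) − (-0.10)(-0.30)] = 0.1500
  C_31 = (-0.10)(-0.15) − (-0.20)(0.90) = 0.1950
  C_32 = −[(0.80)(-0.15) − (-0.20)(-0.10)] = 0.1400
  C_33 = (0.80)(0.90) − (-0.10)(-0.10) = 0.7100
det(I−A) = Σ_j (I−A)_1j·C_1j = (0.80)(0.8325) + (-0.10)(0.1400) + (-0.20)(0.2850) = 0.5950
adj(I−A) = Cᵀ =
  [ 0.8325   0.1250   0.1950]
  [ 0.1400   0.7000   0.1400]
  [ 0.2850   0.1500   0.7100]
(I − A)⁻¹ = adj(I−A) / det(I−A) ≈
  [   1.3992     0.2101     0.3277]
  [   0.2353     1.1765     0.2353]
  [   0.4790     0.2521     1.1933]
Δx = (I − A)⁻¹ Δd with Δd having +120 in the Software component and 0 elsewhere.
So Δx_3 = L_33 · (+120), where L_33 = adj(I−A)_33 / det(I−A) = 0.7100 / 0.5950.
Δx_3 = 0.7100 × (+120) / 0.5950 = 85.20 / 0.5950 ≈ 143.19.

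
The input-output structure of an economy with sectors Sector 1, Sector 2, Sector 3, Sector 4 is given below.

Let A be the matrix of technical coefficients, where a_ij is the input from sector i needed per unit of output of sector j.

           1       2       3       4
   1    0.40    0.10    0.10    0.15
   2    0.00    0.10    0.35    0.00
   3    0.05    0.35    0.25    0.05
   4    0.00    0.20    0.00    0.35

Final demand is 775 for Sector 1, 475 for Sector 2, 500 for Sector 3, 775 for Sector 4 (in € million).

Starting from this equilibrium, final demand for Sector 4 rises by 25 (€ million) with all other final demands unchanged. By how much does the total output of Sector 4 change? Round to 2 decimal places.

Δx_4 = 38.95

I − A =
  [   0.60    -0.10    -0.10    -0.15]
  [   0.00     0.90    -0.35     0.00]
  [  -0.05    -0.35     0.75    -0.05]
  [   0.00    -0.20     0.00     0.65]
Compute the cofactors C_ij = (−1)^(i+j)·(3×3 minor ij) of I−A; the adjugate is their transpose:
adj(I−A) = Cᵀ =
  [ 0.355625   0.095000   0.091750   0.089125]
  [ 0.011375   0.289250   0.136500   0.013125]
  [ 0.029250   0.147250   0.351000   0.033750]
  [ 0.003500   0.089000   0.042000   0.325250]
det(I−A) = Σ_j (I−A)_1j·C_1j = (0.60)(0.355625) + (-0.10)(0.011375) + (-0.10)(0.029250) + (-0.15)(0.003500) = 0.2087875
(I − A)⁻¹ = adj(I−A) / det(I−A) ≈
  [   1.7033     0.4550     0.4394     0.4269]
  [   0.0545     1.3854     0.6538     0.0629]
  [   0.1401     0.7053     1.6811     0.1616]
  [   0.0168     0.4263     0.2012     1.5578]
Δx = (I − A)⁻¹ Δd with Δd having +25 in the Sector 4 component and 0 elsewhere.
So Δx_4 = L_44 · (+25), where L_44 = adj(I−A)_44 / det(I−A) = 0.325250 / 0.2087875.
Δx_4 = 0.325250 × (+25) / 0.2087875 = 8.13125 / 0.2087875 ≈ 38.95.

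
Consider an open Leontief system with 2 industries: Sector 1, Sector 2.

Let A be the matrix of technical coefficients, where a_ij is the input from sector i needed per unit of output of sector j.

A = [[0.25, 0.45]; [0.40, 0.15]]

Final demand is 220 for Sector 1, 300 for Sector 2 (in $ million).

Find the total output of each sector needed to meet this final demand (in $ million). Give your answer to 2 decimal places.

x_1 = 703.83, x_2 = 684.15

I − A =
  [   0.75    -0.45]
  [  -0.40     0.85]
det(I−A) = (0.75)(0.85) − (-0.45)(-0.40) = 0.4575
adj(I−A) = [[0.85, 0.45], [0.40, 0.75]]
(I − A)⁻¹ = adj(I−A) / det(I−A) ≈
  [   1.8579     0.9836]
  [   0.8743     1.6393]
x = (I − A)⁻¹ d = adj(I−A)·d / det(I−A), with det(I−A) = 0.4575:
  x_1 = (0.85·220 + 0.45·300) / 0.4575 = 322.00 / 0.4575 ≈ 703.83
  x_2 = (0.40·220 + 0.75·300) / 0.4575 = 313.00 / 0.4575 ≈ 684.15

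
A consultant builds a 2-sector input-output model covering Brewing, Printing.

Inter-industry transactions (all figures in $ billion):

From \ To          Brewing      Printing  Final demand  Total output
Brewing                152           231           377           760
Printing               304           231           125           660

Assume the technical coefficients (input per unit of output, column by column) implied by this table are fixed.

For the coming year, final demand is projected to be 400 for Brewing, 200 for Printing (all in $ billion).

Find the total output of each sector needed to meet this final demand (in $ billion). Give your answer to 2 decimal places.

x_1 = 868.42, x_2 = 842.11

Technical coefficients a_ij = z_ij / X_j:
  a_11 = 152/760 = 0.20, a_21 = 304/760 = 0.40
  a_12 = 231/660 = 0.35, a_22 = 231/660 = 0.35
I − A =
  [   0.80    -0.35]
  [  -0.40     0.65]
det(I−A) = (0.80)(0.65) − (-0.35)(-0.40) = 0.3800
adj(I−A) = [[0.65, 0.35], [0.40, 0.80]]
(I − A)⁻¹ = adj(I−A) / det(I−A) ≈
  [   1.7105     0.9211]
  [   1.0526     2.1053]
x = (I − A)⁻¹ d = adj(I−A)·d / det(I−A), with det(I−A) = 0.3800:
  x_1 = (0.65·400 + 0.35·200) / 0.3800 = 330.00 / 0.3800 ≈ 868.42
  x_2 = (0.40·400 + 0.80·200) / 0.3800 = 320.00 / 0.3800 ≈ 842.11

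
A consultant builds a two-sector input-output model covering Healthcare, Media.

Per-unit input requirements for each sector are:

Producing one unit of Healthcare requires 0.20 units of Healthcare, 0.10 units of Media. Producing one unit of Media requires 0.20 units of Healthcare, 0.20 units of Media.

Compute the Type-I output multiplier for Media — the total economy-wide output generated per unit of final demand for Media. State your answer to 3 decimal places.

I − A =
  [   0.80    -0.20]
  [  -0.10     0.80]
det(I−A) = (0.80)(0.80) − (-0.20)(-0.10) = 0.6200
adj(I−A) = [[0.80, 0.20], [0.10, 0.80]]
(I − A)⁻¹ = adj(I−A) / det(I−A) ≈
  [   1.2903     0.3226]
  [   0.1613     1.2903]
The output multiplier for sector j is the column-j sum of the Leontief inverse (I − A)⁻¹ = adj(I−A) / det(I−A).
Column M of adj(I−A): (0.20, 0.80); det(I−A) = 0.6200.
m_M = (0.20 + 0.80) / 0.6200 = 1.00 / 0.6200 ≈ 1.613.

m_M = 1.613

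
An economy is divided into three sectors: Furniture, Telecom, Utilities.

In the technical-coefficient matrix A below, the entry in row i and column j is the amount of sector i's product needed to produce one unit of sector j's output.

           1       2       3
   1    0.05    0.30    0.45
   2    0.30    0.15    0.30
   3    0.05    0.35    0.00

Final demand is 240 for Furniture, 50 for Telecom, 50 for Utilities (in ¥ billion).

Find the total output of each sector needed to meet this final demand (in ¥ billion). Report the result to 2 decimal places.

x_1 = 411.98, x_2 = 261.44, x_3 = 162.10

I − A =
  [   0.95    -0.30    -0.45]
  [  -0.30     0.85    -0.30]
  [  -0.05    -0.35     1.00]
Cofactors of I−A, C_ij = (−1)^(i+j)·(minor ij) (rows/columns in the sector order above):
  C_11 = (0.85)(1.00) − (-0.30)(-0.35) = 0.7450
  C_12 = −[(-0.30)(1.00) − (-0.30)(-0.05)] = 0.3150
  C_13 = (-0.30)(-0.35) − (0.85)(-0.05) = 0.1475
  C_21 = −[(-0.30)(1.00) − (-0.45)(-0.35)] = 0.4575
  C_22 = (0.95)(1.00) − (-0.45)(-0.05) = 0.9275
  C_23 = −[(0.95)(-0.35) − (-0.30)(-0.05)] = 0.3475
  C_31 = (-0.30)(-0.30) − (-0.45)(0.85) = 0.4725
  C_32 = −[(0.95)(-0.30) − (-0.45)(-0.30)] = 0.4200
  C_33 = (0.95)(0.85) − (-0.30)(-0.30) = 0.7175
det(I−A) = Σ_j (I−A)_1j·C_1j = (0.95)(0.7450) + (-0.30)(0.3150) + (-0.45)(0.1475) = 0.546875
adj(I−A) = Cᵀ =
  [ 0.7450   0.4575   0.4725]
  [ 0.3150   0.9275   0.4200]
  [ 0.1475   0.3475   0.7175]
(I − A)⁻¹ = adj(I−A) / det(I−A) ≈
  [   1.3623     0.8366     0.8640]
  [   0.5760     1.6960     0.7680]
  [   0.2697     0.6354     1.3120]
x = (I − A)⁻¹ d = adj(I−A)·d / det(I−A), with det(I−A) = 0.546875:
  x_1 = (0.7450·240 + 0.4575·50 + 0.4725·50) / 0.546875 = 225.30 / 0.546875 ≈ 411.98
  x_2 = (0.3150·240 + 0.9275·50 + 0.4200·50) / 0.546875 = 142.975 / 0.546875 = 261.44
  x_3 = (0.1475·240 + 0.3475·50 + 0.7175·50) / 0.546875 = 88.65 / 0.546875 ≈ 162.10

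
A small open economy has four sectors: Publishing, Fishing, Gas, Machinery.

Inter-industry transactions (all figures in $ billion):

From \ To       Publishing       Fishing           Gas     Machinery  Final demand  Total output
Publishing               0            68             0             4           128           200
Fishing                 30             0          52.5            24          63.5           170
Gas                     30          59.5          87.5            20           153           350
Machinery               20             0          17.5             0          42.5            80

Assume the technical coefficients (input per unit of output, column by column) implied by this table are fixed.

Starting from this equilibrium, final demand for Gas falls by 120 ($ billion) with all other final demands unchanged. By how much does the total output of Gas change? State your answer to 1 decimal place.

Technical coefficients a_ij = z_ij / X_j:
  a_PP = 0/200 = 0.00, a_FP = 30/200 = 0.15, a_GP = 30/200 = 0.15, a_MP = 20/200 = 0.10
  a_PF = 68/170 = 0.40, a_FF = 0/170 = 0.00, a_GF = 59.5/170 = 0.35, a_MF = 0/170 = 0.00
  a_PG = 0/350 = 0.00, a_FG = 52.5/350 = 0.15, a_GG = 87.5/350 = 0.25, a_MG = 17.5/350 = 0.05
  a_PM = 4/80 = 0.05, a_FM = 24/80 = 0.30, a_GM = 20/80 = 0.25, a_MM = 0/80 = 0.00
I − A =
  [   1.00    -0.40     0.00    -0.05]
  [  -0.15     1.00    -0.15    -0.30]
  [  -0.15    -0.35     0.75    -0.25]
  [  -0.10     0.00    -0.05     1.00]
Compute the cofactors C_ij = (−1)^(i+j)·(3×3 minor ij) of I−A; the adjugate is their transpose:
adj(I−A) = Cᵀ =
  [ 0.679750   0.295875   0.068500   0.139875]
  [ 0.161625   0.733375   0.164625   0.269250]
  [ 0.238000   0.418250   0.923000   0.368125]
  [ 0.079875   0.050500   0.053000   0.643500]
det(I−A) = Σ_j (I−A)_1j·C_1j = (1.00)(0.679750) + (-0.40)(0.161625) + (0.00)(0.238000) + (-0.05)(0.079875) = 0.61110625
(I − A)⁻¹ = adj(I−A) / det(I−A) ≈
  [   1.1123     0.4842     0.1121     0.2289]
  [   0.2645     1.2001     0.2694     0.4406]
  [   0.3895     0.6844     1.5104     0.6024]
  [   0.1307     0.0826     0.0867     1.0530]
Δx = (I − A)⁻¹ Δd with Δd having -120 in the Gas component and 0 elsewhere.
So Δx_G = L_GG · (-120), where L_GG = adj(I−A)_GG / det(I−A) = 0.923000 / 0.61110625.
Δx_G = 0.923000 × (-120) / 0.61110625 = -110.76 / 0.61110625 ≈ -181.2.

Δx_G = -181.2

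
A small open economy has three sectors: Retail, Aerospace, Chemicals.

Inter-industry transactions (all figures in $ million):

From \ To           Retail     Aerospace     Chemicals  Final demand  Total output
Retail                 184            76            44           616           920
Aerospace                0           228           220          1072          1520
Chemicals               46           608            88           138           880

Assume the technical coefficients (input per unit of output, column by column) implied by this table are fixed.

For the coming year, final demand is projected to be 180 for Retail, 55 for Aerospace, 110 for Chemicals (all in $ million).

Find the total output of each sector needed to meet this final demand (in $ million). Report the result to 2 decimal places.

x_1 = 244.36, x_2 = 120.38, x_3 = 189.30

Technical coefficients a_ij = z_ij / X_j:
  a_11 = 184/920 = 0.20, a_21 = 0/920 = 0.00, a_31 = 46/920 = 0.05
  a_12 = 76/1520 = 0.05, a_22 = 228/1520 = 0.15, a_32 = 608/1520 = 0.40
  a_13 = 44/880 = 0.05, a_23 = 220/880 = 0.25, a_33 = 88/880 = 0.10
I − A =
  [   0.80    -0.05    -0.05]
  [   0.00     0.85    -0.25]
  [  -0.05    -0.40     0.90]
Cofactors of I−A, C_ij = (−1)^(i+j)·(minor ij) (rows/columns in the sector order above):
  C_11 = (0.85)(0.90) − (-0.25)(-0.40) = 0.6650
  C_12 = −[(0.00)(0.90) − (-0.25)(-0.05)] = 0.0125
  C_13 = (0.00)(-0.40) − (0.85)(-0.05) = 0.0425
  C_21 = −[(-0.05)(0.90) − (-0.05)(-0.40)] = 0.0650
  C_22 = (0.80)(0.90) − (-0.05)(-0.05) = 0.7175
  C_23 = −[(0.80)(-0.40) − (-0.05)(-0.05)] = 0.3225
  C_31 = (-0.05)(-0.25) − (-0.05)(0.85) = 0.0550
  C_32 = −[(0.80)(-0.25) − (-0.05)(0.00)] = 0.2000
  C_33 = (0.80)(0.85) − (-0.05)(0.00) = 0.6800
det(I−A) = Σ_j (I−A)_1j·C_1j = (0.80)(0.6650) + (-0.05)(0.0125) + (-0.05)(0.0425) = 0.52925
adj(I−A) = Cᵀ =
  [ 0.6650   0.0650   0.0550]
  [ 0.0125   0.7175   0.2000]
  [ 0.0425   0.3225   0.6800]
(I − A)⁻¹ = adj(I−A) / det(I−A) ≈
  [   1.2565     0.1228     0.1039]
  [   0.0236     1.3557     0.3779]
  [   0.0803     0.6094     1.2848]
x = (I − A)⁻¹ d = adj(I−A)·d / det(I−A), with det(I−A) = 0.52925:
  x_1 = (0.6650·180 + 0.0650·55 + 0.0550·110) / 0.52925 = 129.325 / 0.52925 ≈ 244.36
  x_2 = (0.0125·180 + 0.7175·55 + 0.2000·110) / 0.52925 = 63.7125 / 0.52925 ≈ 120.38
  x_3 = (0.0425·180 + 0.3225·55 + 0.6800·110) / 0.52925 = 100.1875 / 0.52925 ≈ 189.30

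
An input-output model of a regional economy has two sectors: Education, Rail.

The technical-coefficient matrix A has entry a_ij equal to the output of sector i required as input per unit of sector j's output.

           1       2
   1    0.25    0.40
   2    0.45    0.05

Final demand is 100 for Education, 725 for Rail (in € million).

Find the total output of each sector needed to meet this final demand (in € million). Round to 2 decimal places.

x_1 = 723.00, x_2 = 1105.63

I − A =
  [   0.75    -0.40]
  [  -0.45     0.95]
det(I−A) = (0.75)(0.95) − (-0.40)(-0.45) = 0.5325
adj(I−A) = [[0.95, 0.40], [0.45, 0.75]]
(I − A)⁻¹ = adj(I−A) / det(I−A) ≈
  [   1.7840     0.7512]
  [   0.8451     1.4085]
x = (I − A)⁻¹ d = adj(I−A)·d / det(I−A), with det(I−A) = 0.5325:
  x_1 = (0.95·100 + 0.40·725) / 0.5325 = 385.00 / 0.5325 ≈ 723.00
  x_2 = (0.45·100 + 0.75·725) / 0.5325 = 588.75 / 0.5325 ≈ 1105.63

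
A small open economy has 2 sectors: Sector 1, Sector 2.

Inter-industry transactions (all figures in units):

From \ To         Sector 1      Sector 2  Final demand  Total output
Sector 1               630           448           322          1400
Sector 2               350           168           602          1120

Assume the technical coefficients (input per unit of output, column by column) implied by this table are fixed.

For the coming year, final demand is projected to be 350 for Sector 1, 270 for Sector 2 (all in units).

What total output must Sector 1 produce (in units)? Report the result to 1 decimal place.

Technical coefficients a_ij = z_ij / X_j:
  a_11 = 630/1400 = 0.45, a_21 = 350/1400 = 0.25
  a_12 = 448/1120 = 0.40, a_22 = 168/1120 = 0.15
I − A =
  [   0.55    -0.40]
  [  -0.25     0.85]
det(I−A) = (0.55)(0.85) − (-0.40)(-0.25) = 0.3675
adj(I−A) = [[0.85, 0.40], [0.25, 0.55]]
(I − A)⁻¹ = adj(I−A) / det(I−A) ≈
  [   2.3129     1.0884]
  [   0.6803     1.4966]
x = (I − A)⁻¹ d = adj(I−A)·d / det(I−A), with det(I−A) = 0.3675:
  x_1 = (0.85·350 + 0.40·270) / 0.3675 = 405.50 / 0.3675 ≈ 1103.4
  x_2 = (0.25·350 + 0.55·270) / 0.3675 = 236.00 / 0.3675 ≈ 642.2

x_1 = 1103.4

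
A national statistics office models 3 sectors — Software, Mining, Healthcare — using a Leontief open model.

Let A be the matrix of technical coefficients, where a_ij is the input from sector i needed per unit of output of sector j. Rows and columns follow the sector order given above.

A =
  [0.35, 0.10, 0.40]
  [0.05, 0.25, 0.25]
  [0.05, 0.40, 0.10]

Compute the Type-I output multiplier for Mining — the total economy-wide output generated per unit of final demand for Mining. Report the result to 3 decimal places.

I − A =
  [   0.65    -0.10    -0.40]
  [  -0.05     0.75    -0.25]
  [  -0.05    -0.40     0.90]
Cofactors of I−A, C_ij = (−1)^(i+j)·(minor ij) (rows/columns in the sector order above):
  C_11 = (0.75)(0.90) − (-0.25)(-0.40) = 0.5750
  C_12 = −[(-0.05)(0.90) − (-0.25)(-0.05)] = 0.0575
  C_13 = (-0.05)(-0.40) − (0.75)(-0.05) = 0.0575
  C_21 = −[(-0.10)(0.90) − (-0.40)(-0.40)] = 0.2500
  C_22 = (0.65)(0.90) − (-0.40)(-0.05) = 0.5650
  C_23 = −[(0.65)(-0.40) − (-0.10)(-0.05)] = 0.2650
  C_31 = (-0.10)(-0.25) − (-0.40)(0.75) = 0.3250
  C_32 = −[(0.65)(-0.25) − (-0.40)(-0.05)] = 0.1825
  C_33 = (0.65)(0.75) − (-0.10)(-0.05) = 0.4825
det(I−A) = Σ_j (I−A)_1j·C_1j = (0.65)(0.5750) + (-0.10)(0.0575) + (-0.40)(0.0575) = 0.3450
adj(I−A) = Cᵀ =
  [ 0.5750   0.2500   0.3250]
  [ 0.0575   0.5650   0.1825]
  [ 0.0575   0.2650   0.4825]
(I − A)⁻¹ = adj(I−A) / det(I−A) ≈
  [   1.6667     0.7246     0.9420]
  [   0.1667     1.6377     0.5290]
  [   0.1667     0.7681     1.3986]
The output multiplier for sector j is the column-j sum of the Leontief inverse (I − A)⁻¹ = adj(I−A) / det(I−A).
Column 2 of adj(I−A): (0.2500, 0.5650, 0.2650); det(I−A) = 0.3450.
m_2 = (0.2500 + 0.5650 + 0.2650) / 0.3450 = 1.08 / 0.3450 ≈ 3.130.

m_2 = 3.130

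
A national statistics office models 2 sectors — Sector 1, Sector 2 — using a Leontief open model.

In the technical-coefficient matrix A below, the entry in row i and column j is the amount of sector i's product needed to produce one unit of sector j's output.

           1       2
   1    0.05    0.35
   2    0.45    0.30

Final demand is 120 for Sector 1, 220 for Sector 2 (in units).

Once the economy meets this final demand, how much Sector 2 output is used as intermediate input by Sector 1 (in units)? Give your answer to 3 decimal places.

z_21 = 142.759

I − A =
  [   0.95    -0.35]
  [  -0.45     0.70]
det(I−A) = (0.95)(0.70) − (-0.35)(-0.45) = 0.5075
adj(I−A) = [[0.70, 0.35], [0.45, 0.95]]
(I − A)⁻¹ = adj(I−A) / det(I−A) ≈
  [   1.3793     0.6897]
  [   0.8867     1.8719]
First solve x = (I − A)⁻¹ d = adj(I−A)·d / det(I−A); in particular x_1 = (0.70·120 + 0.35·220) / 0.5075 = 161.00 / 0.5075 ≈ 317.24138.
Intermediate flow from 2 to 1: z_21 = a_21 · x_1 = 0.45 × 161.00 / 0.5075 = 72.45 / 0.5075 ≈ 142.759.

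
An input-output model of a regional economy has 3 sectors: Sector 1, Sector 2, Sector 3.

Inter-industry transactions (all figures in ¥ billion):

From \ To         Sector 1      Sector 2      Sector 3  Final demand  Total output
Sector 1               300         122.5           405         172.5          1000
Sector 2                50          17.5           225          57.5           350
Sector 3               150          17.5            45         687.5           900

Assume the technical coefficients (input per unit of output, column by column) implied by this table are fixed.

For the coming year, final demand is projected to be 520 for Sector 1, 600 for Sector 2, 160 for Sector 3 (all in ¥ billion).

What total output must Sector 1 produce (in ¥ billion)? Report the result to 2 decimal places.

Technical coefficients a_ij = z_ij / X_j:
  a_11 = 300/1000 = 0.30, a_21 = 50/1000 = 0.05, a_31 = 150/1000 = 0.15
  a_12 = 122.5/350 = 0.35, a_22 = 17.5/350 = 0.05, a_32 = 17.5/350 = 0.05
  a_13 = 405/900 = 0.45, a_23 = 225/900 = 0.25, a_33 = 45/900 = 0.05
I − A =
  [   0.70    -0.35    -0.45]
  [  -0.05     0.95    -0.25]
  [  -0.15    -0.05     0.95]
Cofactors of I−A, C_ij = (−1)^(i+j)·(minor ij) (rows/columns in the sector order above):
  C_11 = (0.95)(0.95) − (-0.25)(-0.05) = 0.8900
  C_12 = −[(-0.05)(0.95) − (-0.25)(-0.15)] = 0.0850
  C_13 = (-0.05)(-0.05) − (0.95)(-0.15) = 0.1450
  C_21 = −[(-0.35)(0.95) − (-0.45)(-0.05)] = 0.3550
  C_22 = (0.70)(0.95) − (-0.45)(-0.15) = 0.5975
  C_23 = −[(0.70)(-0.05) − (-0.35)(-0.15)] = 0.0875
  C_31 = (-0.35)(-0.25) − (-0.45)(0.95) = 0.5150
  C_32 = −[(0.70)(-0.25) − (-0.45)(-0.05)] = 0.1975
  C_33 = (0.70)(0.95) − (-0.35)(-0.05) = 0.6475
det(I−A) = Σ_j (I−A)_1j·C_1j = (0.70)(0.8900) + (-0.35)(0.0850) + (-0.45)(0.1450) = 0.5280
adj(I−A) = Cᵀ =
  [ 0.8900   0.3550   0.5150]
  [ 0.0850   0.5975   0.1975]
  [ 0.1450   0.0875   0.6475]
(I − A)⁻¹ = adj(I−A) / det(I−A) ≈
  [   1.6856     0.6723     0.9754]
  [   0.1610     1.1316     0.3741]
  [   0.2746     0.1657     1.2263]
x = (I − A)⁻¹ d = adj(I−A)·d / det(I−A), with det(I−A) = 0.5280:
  x_1 = (0.8900·520 + 0.3550·600 + 0.5150·160) / 0.5280 = 758.20 / 0.5280 ≈ 1435.98
  x_2 = (0.0850·520 + 0.5975·600 + 0.1975·160) / 0.5280 = 434.30 / 0.5280 ≈ 822.54
  x_3 = (0.1450·520 + 0.0875·600 + 0.6475·160) / 0.5280 = 231.50 / 0.5280 ≈ 438.45

x_1 = 1435.98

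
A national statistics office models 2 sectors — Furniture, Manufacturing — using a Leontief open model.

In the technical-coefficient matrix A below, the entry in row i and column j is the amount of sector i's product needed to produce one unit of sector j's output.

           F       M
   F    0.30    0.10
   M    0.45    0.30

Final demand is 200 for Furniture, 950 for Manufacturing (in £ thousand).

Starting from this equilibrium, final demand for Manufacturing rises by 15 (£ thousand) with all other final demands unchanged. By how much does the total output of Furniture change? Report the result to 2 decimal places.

I − A =
  [   0.70    -0.10]
  [  -0.45     0.70]
det(I−A) = (0.70)(0.70) − (-0.10)(-0.45) = 0.4450
adj(I−A) = [[0.70, 0.10], [0.45, 0.70]]
(I − A)⁻¹ = adj(I−A) / det(I−A) ≈
  [   1.5730     0.2247]
  [   1.0112     1.5730]
Δx = (I − A)⁻¹ Δd with Δd having +15 in the Manufacturing component and 0 elsewhere.
So Δx_F = L_FM · (+15), where L_FM = adj(I−A)_FM / det(I−A) = 0.10 / 0.4450.
Δx_F = 0.10 × (+15) / 0.4450 = 1.50 / 0.4450 ≈ 3.37.

Δx_F = 3.37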